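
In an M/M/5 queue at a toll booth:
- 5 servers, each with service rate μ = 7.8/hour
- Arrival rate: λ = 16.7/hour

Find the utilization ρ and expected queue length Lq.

Traffic intensity: ρ = λ/(cμ) = 16.7/(5×7.8) = 0.4282
Since ρ = 0.4282 < 1, system is stable.
Offered load a = λ/μ = cρ = 16.7/7.8 = 2.1410
P₀ = [ Σₙ₌₀^4 aⁿ/n! + a^5/(5!(1-ρ)) ]⁻¹
Σ = a^0/0! + a^1/1! + a^2/2! + a^3/3! + a^4/4! = 1.00000 + 2.14103 + 2.29200 + 1.63574 + 0.875540 = 7.9443
a^5/(5!(1-ρ)) = 44.9893/(120 × 0.5718) = 0.6557
P₀ = 1/(7.9443 + 0.6557) = 0.1163
Lq = P₀·a^5·ρ / (5!(1-ρ)²) = 0.11628 × 44.9893 × 0.42821 / (120 × 0.32695) = 0.05710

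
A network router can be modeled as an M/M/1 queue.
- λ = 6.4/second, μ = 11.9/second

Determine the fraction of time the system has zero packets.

ρ = λ/μ = 6.4/11.9 = 0.5378
P(0) = 1 - ρ = 1 - 0.5378 = 0.4622
The server is idle 46.22% of the time.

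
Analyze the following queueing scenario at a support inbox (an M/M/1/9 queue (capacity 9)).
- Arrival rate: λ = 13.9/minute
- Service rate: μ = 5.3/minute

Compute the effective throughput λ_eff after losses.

ρ = λ/μ = 13.9/5.3 = 2.6226
P₀ = (1-ρ)/(1-ρ^(K+1)) = (1-2.6226)/(1-2.6226^10) = -1.6226/-15391.9043 = 0.0001054
P_K = P₀×ρ^K = 0.00010542 × 2.6226^9 = 0.00010542 × 5869.3298 = 0.6187
λ_eff = λ(1-P_K) = 13.9 × (1 - 0.61875) = 13.9 × 0.38125 = 5.2994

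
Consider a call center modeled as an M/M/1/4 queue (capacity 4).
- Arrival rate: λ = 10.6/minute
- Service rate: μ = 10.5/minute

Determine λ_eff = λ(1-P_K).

ρ = λ/μ = 10.6/10.5 = 1.009524
P₀ = (1-ρ)/(1-ρ^(K+1)) = (1-1.009524)/(1-1.009524^5) = -0.009524/-0.04854 = 0.1962
P_K = P₀×ρ^K = 0.1962 × 1.009524^4 = 0.1962 × 1.0386 = 0.2038
λ_eff = λ(1-P_K) = 10.6 × (1 - 0.20381) = 10.6 × 0.79619 = 8.4396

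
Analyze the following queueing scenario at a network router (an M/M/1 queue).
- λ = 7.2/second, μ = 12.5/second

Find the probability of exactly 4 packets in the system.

ρ = λ/μ = 7.2/12.5 = 0.5760
P(n) = (1-ρ)ρⁿ
P(4) = (1-0.5760) × 0.5760^4
P(4) = 0.42400 × 0.11008
P(4) = 0.04667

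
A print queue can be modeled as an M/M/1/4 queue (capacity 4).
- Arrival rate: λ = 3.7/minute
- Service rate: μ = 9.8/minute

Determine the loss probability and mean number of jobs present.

ρ = λ/μ = 3.7/9.8 = 0.37755
P₀ = (1-ρ)/(1-ρ^(K+1)) = (1-0.37755)/(1-0.37755^5) = 0.62245/0.99233 = 0.6273
P_K = P₀×ρ^K = 0.6273 × 0.37755^4 = 0.6273 × 0.02032 = 0.01275
Blocking probability P_4 = 0.01275 (1.27%)
L = ρ[1 - (K+1)ρ^K + Kρ^(K+1)] / [(1-ρ)(1-ρ^(K+1))]
L = 0.37755 × (1 - 5×0.02032 + 4×0.007671) / ((1 - 0.37755) × (1 - 0.007671)) = 0.5679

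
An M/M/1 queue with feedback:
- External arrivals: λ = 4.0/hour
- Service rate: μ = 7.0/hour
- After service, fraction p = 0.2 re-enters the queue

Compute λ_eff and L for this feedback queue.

Effective arrival rate: λ_eff = λ/(1-p) = 4.0/(1-0.2) = 4.0/0.80 = 5.0000
ρ = λ_eff/μ = 5.0000/7.0 = 0.714286
L = ρ/(1-ρ) = 0.714286/(1-0.714286) = 2.5000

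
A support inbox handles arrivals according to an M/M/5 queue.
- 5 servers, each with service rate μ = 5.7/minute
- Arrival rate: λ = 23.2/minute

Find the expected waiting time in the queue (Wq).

Traffic intensity: ρ = λ/(cμ) = 23.2/(5×5.7) = 0.8140
Since ρ = 0.8140 < 1, system is stable.
Offered load a = λ/μ = cρ = 23.2/5.7 = 4.0702
P₀ = [ Σₙ₌₀^4 aⁿ/n! + a^5/(5!(1-ρ)) ]⁻¹
Σ = a^0/0! + a^1/1! + a^2/2! + a^3/3! + a^4/4! = 1.0000 + 4.0702 + 8.2832 + 11.2380 + 11.4351 = 36.0265
a^5/(5!(1-ρ)) = 1117.0321/(120 × 0.185965) = 50.0557
P₀ = 1/(36.0265 + 50.0557) = 0.01162
Lq = P₀·a^5·ρ / (5!(1-ρ)²) = 0.011617 × 1117.0321 × 0.81404 / (120 × 0.034583) = 2.5454
Wq = Lq/λ = 2.5454/23.2 = 0.1097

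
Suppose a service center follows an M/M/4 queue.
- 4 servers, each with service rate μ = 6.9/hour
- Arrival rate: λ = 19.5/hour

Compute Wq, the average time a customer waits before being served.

Traffic intensity: ρ = λ/(cμ) = 19.5/(4×6.9) = 0.7065
Since ρ = 0.7065 < 1, system is stable.
Offered load a = λ/μ = cρ = 19.5/6.9 = 2.8261
P₀ = [ Σₙ₌₀^3 aⁿ/n! + a^4/(4!(1-ρ)) ]⁻¹
Σ = a^0/0! + a^1/1! + a^2/2! + a^3/3! = 1.0000 + 2.8261 + 3.9934 + 3.7619 = 11.5814
a^4/(4!(1-ρ)) = 63.7885/(24 × 0.293478) = 9.0564
P₀ = 1/(11.5814 + 9.0564) = 0.04845
Lq = P₀·a^4·ρ / (4!(1-ρ)²) = 0.048455 × 63.7885 × 0.70652 / (24 × 0.086129) = 1.0564
Wq = Lq/λ = 1.05643/19.5 = 0.05418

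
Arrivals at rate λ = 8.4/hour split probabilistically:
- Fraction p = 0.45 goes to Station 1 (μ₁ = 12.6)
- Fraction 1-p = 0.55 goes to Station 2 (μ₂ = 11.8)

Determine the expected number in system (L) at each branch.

Effective rates: λ₁ = 8.4×0.45 = 3.78, λ₂ = 8.4×0.55 = 4.62
Station 1: ρ₁ = 3.78/12.6 = 0.3000, L₁ = ρ₁/(1-ρ₁) = 0.3000/(1-0.3000) = 0.4286
Station 2: ρ₂ = 4.62/11.8 = 0.39153, L₂ = ρ₂/(1-ρ₂) = 0.39153/(1-0.39153) = 0.6435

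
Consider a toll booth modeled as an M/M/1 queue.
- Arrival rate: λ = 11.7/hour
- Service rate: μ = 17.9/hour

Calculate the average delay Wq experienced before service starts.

First, compute utilization: ρ = λ/μ = 11.7/17.9 = 0.6536
For M/M/1: Wq = λ/(μ(μ-λ))
Wq = 11.7/(17.9 × (17.9-11.7))
Wq = 11.7/(17.9 × 6.20)
Wq = 0.1054 hours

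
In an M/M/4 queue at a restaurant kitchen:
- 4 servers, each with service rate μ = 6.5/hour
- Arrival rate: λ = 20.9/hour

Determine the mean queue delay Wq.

Traffic intensity: ρ = λ/(cμ) = 20.9/(4×6.5) = 0.8038
Since ρ = 0.8038 < 1, system is stable.
Offered load a = λ/μ = cρ = 20.9/6.5 = 3.2154
P₀ = [ Σₙ₌₀^3 aⁿ/n! + a^4/(4!(1-ρ)) ]⁻¹
Σ = a^0/0! + a^1/1! + a^2/2! + a^3/3! = 1.0000 + 3.2154 + 5.1693 + 5.5405 = 14.9252
a^4/(4!(1-ρ)) = 106.8887/(24 × 0.196154) = 22.7051
P₀ = 1/(14.9252 + 22.7051) = 0.02657
Lq = P₀·a^4·ρ / (4!(1-ρ)²) = 0.026574 × 106.8887 × 0.80385 / (24 × 0.038476) = 2.4726
Wq = Lq/λ = 2.4726/20.9 = 0.1183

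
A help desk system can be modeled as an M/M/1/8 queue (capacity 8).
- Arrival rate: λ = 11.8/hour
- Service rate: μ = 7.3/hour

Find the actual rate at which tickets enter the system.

ρ = λ/μ = 11.8/7.3 = 1.61644
P₀ = (1-ρ)/(1-ρ^(K+1)) = (1-1.61644)/(1-1.61644^9) = -0.61644/-74.3419 = 0.008292
P_K = P₀×ρ^K = 0.008292 × 1.61644^8 = 0.008292 × 46.6097 = 0.3865
λ_eff = λ(1-P_K) = 11.8 × (1 - 0.386486) = 11.8 × 0.613514 = 7.2395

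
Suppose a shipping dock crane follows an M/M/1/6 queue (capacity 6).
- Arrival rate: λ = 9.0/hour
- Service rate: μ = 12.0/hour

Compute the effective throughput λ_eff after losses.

ρ = λ/μ = 9.0/12.0 = 0.7500
P₀ = (1-ρ)/(1-ρ^(K+1)) = (1-0.7500)/(1-0.7500^7) = 0.2500/0.8665 = 0.2885
P_K = P₀×ρ^K = 0.2885 × 0.7500^6 = 0.2885 × 0.1780 = 0.05135
λ_eff = λ(1-P_K) = 9.0 × (1 - 0.05135) = 9.0 × 0.94865 = 8.5379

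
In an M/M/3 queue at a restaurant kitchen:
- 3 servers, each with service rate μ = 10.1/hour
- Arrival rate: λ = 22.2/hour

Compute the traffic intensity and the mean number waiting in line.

Traffic intensity: ρ = λ/(cμ) = 22.2/(3×10.1) = 0.7327
Since ρ = 0.7327 < 1, system is stable.
Offered load a = λ/μ = cρ = 22.2/10.1 = 2.1980
P₀ = [ Σₙ₌₀^2 aⁿ/n! + a^3/(3!(1-ρ)) ]⁻¹
Σ = a^0/0! + a^1/1! + a^2/2! = 1.00000 + 2.19802 + 2.41565 = 5.6137
a^3/(3!(1-ρ)) = 10.6193/(6 × 0.267327) = 6.6207
P₀ = 1/(5.6137 + 6.6207) = 0.08174
Lq = P₀·a^3·ρ / (3!(1-ρ)²) = 0.0817373 × 10.6193 × 0.732673 / (6 × 0.0714636) = 1.4832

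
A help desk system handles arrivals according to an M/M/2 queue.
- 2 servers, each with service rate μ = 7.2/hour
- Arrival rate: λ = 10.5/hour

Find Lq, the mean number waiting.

Traffic intensity: ρ = λ/(cμ) = 10.5/(2×7.2) = 0.7292
Since ρ = 0.7292 < 1, system is stable.
Offered load a = λ/μ = cρ = 10.5/7.2 = 1.4583
P₀ = [ Σₙ₌₀^1 aⁿ/n! + a^2/(2!(1-ρ)) ]⁻¹
Σ = a^0/0! + a^1/1! = 1.0000 + 1.4583 = 2.4583
a^2/(2!(1-ρ)) = 2.1267/(2 × 0.27083) = 3.9263
P₀ = 1/(2.4583 + 3.9263) = 0.1566
Lq = P₀·a^2·ρ / (2!(1-ρ)²) = 0.15663 × 2.1267 × 0.72917 / (2 × 0.073351) = 1.6557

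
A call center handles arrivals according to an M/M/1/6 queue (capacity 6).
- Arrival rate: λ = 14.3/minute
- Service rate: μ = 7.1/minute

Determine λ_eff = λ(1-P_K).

ρ = λ/μ = 14.3/7.1 = 2.01408
P₀ = (1-ρ)/(1-ρ^(K+1)) = (1-2.01408)/(1-2.01408^7) = -1.01408/-133.4426 = 0.007599
P_K = P₀×ρ^K = 0.0075994 × 2.01408^6 = 0.0075994 × 66.7514 = 0.5073
λ_eff = λ(1-P_K) = 14.3 × (1 - 0.50727) = 14.3 × 0.49273 = 7.0460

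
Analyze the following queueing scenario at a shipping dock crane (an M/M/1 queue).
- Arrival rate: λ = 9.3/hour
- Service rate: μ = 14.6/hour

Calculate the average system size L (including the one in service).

ρ = λ/μ = 9.3/14.6 = 0.6370
For M/M/1: L = λ/(μ-λ)
L = 9.3/(14.6-9.3) = 9.3/5.30
L = 1.7547 containers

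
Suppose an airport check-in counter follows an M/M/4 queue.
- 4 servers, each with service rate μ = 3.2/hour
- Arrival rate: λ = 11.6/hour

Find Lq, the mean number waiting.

Traffic intensity: ρ = λ/(cμ) = 11.6/(4×3.2) = 0.9062
Since ρ = 0.9062 < 1, system is stable.
Offered load a = λ/μ = cρ = 11.6/3.2 = 3.6250
P₀ = [ Σₙ₌₀^3 aⁿ/n! + a^4/(4!(1-ρ)) ]⁻¹
Σ = a^0/0! + a^1/1! + a^2/2! + a^3/3! = 1.0000 + 3.6250 + 6.5703 + 7.9391 = 19.1344
a^4/(4!(1-ρ)) = 172.6760/(24 × 0.09375) = 76.7449
P₀ = 1/(19.1344 + 76.7449) = 0.01043
Lq = P₀·a^4·ρ / (4!(1-ρ)²) = 0.0104298 × 172.6760 × 0.906250 / (24 × 0.00878906) = 7.7375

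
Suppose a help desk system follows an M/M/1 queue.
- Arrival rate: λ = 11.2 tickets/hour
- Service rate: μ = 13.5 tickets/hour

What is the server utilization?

Server utilization: ρ = λ/μ
ρ = 11.2/13.5 = 0.8296
The server is busy 82.96% of the time.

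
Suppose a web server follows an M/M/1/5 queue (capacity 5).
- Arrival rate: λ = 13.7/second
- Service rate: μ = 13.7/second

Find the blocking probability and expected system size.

ρ = λ/μ = 13.7/13.7 = 1 exactly.
With ρ = 1 the usual (1-ρ)/(1-ρ^(K+1)) form is 0/0; instead every state 0..K is equally likely.
P₀ = 1/(K+1) = 1/6 = 0.1667
P_K = P₀×ρ^K = P₀ = 0.1667
Blocking probability P_5 = 0.1667 (16.67%)
L = K/2 = 5/2 = 2.5000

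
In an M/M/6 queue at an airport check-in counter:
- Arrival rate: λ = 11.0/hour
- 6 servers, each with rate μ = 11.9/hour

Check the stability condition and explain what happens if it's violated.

Stability requires ρ = λ/(cμ) < 1
ρ = 11.0/(6 × 11.9) = 11.0/71.40 = 0.1541
Since 0.1541 < 1, the system is STABLE.
The servers are busy 15.41% of the time.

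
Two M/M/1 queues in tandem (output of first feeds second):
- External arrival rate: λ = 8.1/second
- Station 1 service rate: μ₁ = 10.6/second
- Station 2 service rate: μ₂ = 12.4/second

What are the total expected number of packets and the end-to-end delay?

By Jackson's theorem, each station behaves as independent M/M/1.
Station 1: ρ₁ = 8.1/10.6 = 0.7642, L₁ = ρ₁/(1-ρ₁) = λ/(μ₁-λ) = 8.1/2.50 = 3.2400
Station 2: ρ₂ = 8.1/12.4 = 0.6532, L₂ = ρ₂/(1-ρ₂) = λ/(μ₂-λ) = 8.1/4.30 = 1.8837
Total: L = L₁ + L₂ = 3.2400 + 1.8837 = 5.1237
W = L/λ = 5.1237/8.1 = 0.6326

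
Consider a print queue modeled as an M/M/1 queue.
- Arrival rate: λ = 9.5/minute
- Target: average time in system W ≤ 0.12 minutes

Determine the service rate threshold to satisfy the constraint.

For M/M/1: W = 1/(μ-λ)
Need W ≤ 0.12, so 1/(μ-λ) ≤ 0.12
μ - λ ≥ 1/0.12 = 8.3333
μ ≥ 9.5 + 8.3333 = 17.8333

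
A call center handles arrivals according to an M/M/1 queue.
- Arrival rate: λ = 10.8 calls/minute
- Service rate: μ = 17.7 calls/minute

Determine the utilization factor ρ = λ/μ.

Server utilization: ρ = λ/μ
ρ = 10.8/17.7 = 0.6102
The server is busy 61.02% of the time.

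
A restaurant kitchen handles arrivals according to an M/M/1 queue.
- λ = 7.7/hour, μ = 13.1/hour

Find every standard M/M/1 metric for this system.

Step 1: ρ = λ/μ = 7.7/13.1 = 0.5878
Step 2: L = λ/(μ-λ) = 7.7/5.40 = 1.4259
Step 3: Lq = λ²/(μ(μ-λ)) = 59.29/(13.1×5.40) = 0.8381
Step 4: W = 1/(μ-λ) = 1/5.40 = 0.185185
Step 5: Wq = λ/(μ(μ-λ)) = 7.7/(13.1×5.40) = 0.1088
Step 6: P(0) = 1-ρ = 0.4122
Verify: L = λW = 7.7×0.185185 = 1.4259 ✔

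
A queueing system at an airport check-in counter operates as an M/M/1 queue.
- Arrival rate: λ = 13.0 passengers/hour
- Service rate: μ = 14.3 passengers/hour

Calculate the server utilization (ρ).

Server utilization: ρ = λ/μ
ρ = 13.0/14.3 = 0.9091
The server is busy 90.91% of the time.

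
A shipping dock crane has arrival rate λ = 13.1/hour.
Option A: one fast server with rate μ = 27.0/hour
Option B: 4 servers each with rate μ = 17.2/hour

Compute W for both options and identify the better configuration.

Option A: single server μ = 27.0 (M/M/1)
  ρ_A = 13.1/27.0 = 0.4852
  W_A = 1/(μ-λ) = 1/(27.0-13.1) = 1/13.90 = 0.07194

Option B: 4 servers μ = 17.2 (M/M/4)
  ρ_B = λ/(cμ) = 13.1/(4×17.2) = 0.1904
  Offered load a = λ/μ = cρ = 13.1/17.2 = 0.7616
  P₀ = [ Σₙ₌₀^3 aⁿ/n! + a^4/(4!(1-ρ)) ]⁻¹
  Σ = a^0/0! + a^1/1! + a^2/2! + a^3/3! = 1.0000 + 0.76163 + 0.29004 + 0.073634 = 2.1253
  a^4/(4!(1-ρ)) = 0.3365/(24 × 0.8096) = 0.01732
  P₀ = 1/(2.1253 + 0.01732) = 0.4667
  Lq = P₀·a^4·ρ / (4!(1-ρ)²) = 0.4667 × 0.3365 × 0.1904 / (24 × 0.6554) = 0.001901
  Wq_B = Lq/λ = 0.001900924/13.1 = 0.000145109
  W_B = Wq_B + 1/μ = 0.000145109 + 0.0581395 = 0.05828

Since W_B = 0.05828 < W_A = 0.07194, Option B (multiple servers) has the shorter time in system.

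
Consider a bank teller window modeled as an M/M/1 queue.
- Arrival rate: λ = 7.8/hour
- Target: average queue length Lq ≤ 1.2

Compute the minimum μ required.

For M/M/1: Lq = λ²/(μ(μ-λ))
Need Lq ≤ 1.2, i.e. μ(μ-λ) ≥ λ²/1.2
μ² - 7.8μ - 60.84/1.2 ≥ 0  →  μ² - 7.8μ - 50.7000 ≥ 0
Quadratic formula (positive root): μ = [λ + √(λ² + 4×50.7000)]/2
Discriminant: 60.84 + 4×50.7000 = 263.6400, √263.6400 = 16.2370
μ ≥ (7.8 + 16.2370)/2 = 12.0185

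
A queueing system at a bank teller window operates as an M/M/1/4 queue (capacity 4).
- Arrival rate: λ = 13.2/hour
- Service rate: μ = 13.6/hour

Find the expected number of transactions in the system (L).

ρ = λ/μ = 13.2/13.6 = 0.9706
P₀ = (1-ρ)/(1-ρ^(K+1)) = (1-0.9706)/(1-0.9706^5) = 0.02940/0.1386 = 0.2121
P_K = P₀×ρ^K = 0.2121 × 0.9706^4 = 0.2121 × 0.8875 = 0.1882
L = ρ[1 - (K+1)ρ^K + Kρ^(K+1)] / [(1-ρ)(1-ρ^(K+1))]
L = 0.9706 × (1 - 5×0.8874853 + 4×0.8613932) / ((1 - 0.9706) × (1 - 0.8613932)) = 1.9403 transactions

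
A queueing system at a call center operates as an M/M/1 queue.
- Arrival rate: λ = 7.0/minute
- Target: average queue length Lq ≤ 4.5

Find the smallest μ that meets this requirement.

For M/M/1: Lq = λ²/(μ(μ-λ))
Need Lq ≤ 4.5, i.e. μ(μ-λ) ≥ λ²/4.5
μ² - 7.0μ - 49.00/4.5 ≥ 0  →  μ² - 7.0μ - 10.8889 ≥ 0
Quadratic formula (positive root): μ = [λ + √(λ² + 4×10.8889)]/2
Discriminant: 49.00 + 4×10.8889 = 92.5556, √92.5556 = 9.6206
μ ≥ (7.0 + 9.6206)/2 = 8.3103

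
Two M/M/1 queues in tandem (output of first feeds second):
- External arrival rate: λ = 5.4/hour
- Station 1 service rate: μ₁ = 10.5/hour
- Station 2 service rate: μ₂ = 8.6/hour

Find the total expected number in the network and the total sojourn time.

By Jackson's theorem, each station behaves as independent M/M/1.
Station 1: ρ₁ = 5.4/10.5 = 0.5143, L₁ = ρ₁/(1-ρ₁) = λ/(μ₁-λ) = 5.4/5.10 = 1.0588
Station 2: ρ₂ = 5.4/8.6 = 0.6279, L₂ = ρ₂/(1-ρ₂) = λ/(μ₂-λ) = 5.4/3.20 = 1.6875
Total: L = L₁ + L₂ = 1.0588 + 1.6875 = 2.7463
W = L/λ = 2.7463/5.4 = 0.5086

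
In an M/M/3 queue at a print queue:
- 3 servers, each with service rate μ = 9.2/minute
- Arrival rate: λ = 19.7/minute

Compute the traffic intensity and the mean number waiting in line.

Traffic intensity: ρ = λ/(cμ) = 19.7/(3×9.2) = 0.7138
Since ρ = 0.7138 < 1, system is stable.
Offered load a = λ/μ = cρ = 19.7/9.2 = 2.1413
P₀ = [ Σₙ₌₀^2 aⁿ/n! + a^3/(3!(1-ρ)) ]⁻¹
Σ = a^0/0! + a^1/1! + a^2/2! = 1.0000 + 2.1413 + 2.2926 = 5.4339
a^3/(3!(1-ρ)) = 9.8183/(6 × 0.28623) = 5.7170
P₀ = 1/(5.4339 + 5.7170) = 0.08968
Lq = P₀·a^3·ρ / (3!(1-ρ)²) = 0.08968 × 9.8183 × 0.7138 / (6 × 0.08193) = 1.2785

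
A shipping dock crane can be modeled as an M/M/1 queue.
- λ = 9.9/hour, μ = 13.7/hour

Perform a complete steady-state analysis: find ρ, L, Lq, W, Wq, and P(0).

Step 1: ρ = λ/μ = 9.9/13.7 = 0.7226
Step 2: L = λ/(μ-λ) = 9.9/3.80 = 2.6053
Step 3: Lq = λ²/(μ(μ-λ)) = 98.01/(13.7×3.80) = 1.8826
Step 4: W = 1/(μ-λ) = 1/3.80 = 0.26316
Step 5: Wq = λ/(μ(μ-λ)) = 9.9/(13.7×3.80) = 0.1902
Step 6: P(0) = 1-ρ = 0.2774
Verify: L = λW = 9.9×0.26316 = 2.6053 ✔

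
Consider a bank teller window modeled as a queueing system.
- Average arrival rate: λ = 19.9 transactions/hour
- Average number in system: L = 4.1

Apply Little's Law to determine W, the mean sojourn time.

Little's Law: L = λW, so W = L/λ
W = 4.1/19.9 = 0.2060 hours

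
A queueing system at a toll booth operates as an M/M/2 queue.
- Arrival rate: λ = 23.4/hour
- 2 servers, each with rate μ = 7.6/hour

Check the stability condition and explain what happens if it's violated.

Stability requires ρ = λ/(cμ) < 1
ρ = 23.4/(2 × 7.6) = 23.4/15.20 = 1.5395
Since 1.5395 ≥ 1, the system is UNSTABLE.
Need c > λ/μ = 23.4/7.6 = 3.08.
Minimum servers needed: c = 4.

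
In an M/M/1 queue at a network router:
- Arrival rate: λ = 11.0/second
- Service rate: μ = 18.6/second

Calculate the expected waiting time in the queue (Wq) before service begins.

First, compute utilization: ρ = λ/μ = 11.0/18.6 = 0.5914
For M/M/1: Wq = λ/(μ(μ-λ))
Wq = 11.0/(18.6 × (18.6-11.0))
Wq = 11.0/(18.6 × 7.60)
Wq = 0.07782 seconds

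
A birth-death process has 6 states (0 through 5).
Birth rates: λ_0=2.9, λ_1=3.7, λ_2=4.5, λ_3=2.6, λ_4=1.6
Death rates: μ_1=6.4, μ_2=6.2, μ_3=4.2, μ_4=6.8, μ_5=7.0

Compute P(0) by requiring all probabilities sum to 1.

Ratios P(n)/P(0) = (λ₀···λₙ₋₁)/(μ₁···μₙ):
P(1)/P(0) = (2.9)/(6.4) = 0.453125
P(2)/P(0) = (2.9×3.7)/(6.4×6.2) = 0.270413
P(3)/P(0) = (2.9×3.7×4.5)/(6.4×6.2×4.2) = 0.289729
P(4)/P(0) = (2.9×3.7×4.5×2.6)/(6.4×6.2×4.2×6.8) = 0.110779
P(5)/P(0) = (2.9×3.7×4.5×2.6×1.6)/(6.4×6.2×4.2×6.8×7.0) = 0.0253208

Normalization: ∑ P(n) = 1
P(0) × (1.00000 + 0.453125 + 0.270413 + 0.289729 + 0.110779 + 0.0253208) = 1
P(0) × 2.14937 = 1
P(0) = 1/2.14937 = 0.4653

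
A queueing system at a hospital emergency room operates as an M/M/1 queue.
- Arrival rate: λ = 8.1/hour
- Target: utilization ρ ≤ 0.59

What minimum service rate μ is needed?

ρ = λ/μ, so μ = λ/ρ
μ ≥ 8.1/0.59 = 13.7288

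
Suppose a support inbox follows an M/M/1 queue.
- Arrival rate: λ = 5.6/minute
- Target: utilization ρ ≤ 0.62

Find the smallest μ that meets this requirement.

ρ = λ/μ, so μ = λ/ρ
μ ≥ 5.6/0.62 = 9.0323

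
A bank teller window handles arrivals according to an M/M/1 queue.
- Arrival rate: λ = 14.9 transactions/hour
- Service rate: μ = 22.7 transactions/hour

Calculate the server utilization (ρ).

Server utilization: ρ = λ/μ
ρ = 14.9/22.7 = 0.6564
The server is busy 65.64% of the time.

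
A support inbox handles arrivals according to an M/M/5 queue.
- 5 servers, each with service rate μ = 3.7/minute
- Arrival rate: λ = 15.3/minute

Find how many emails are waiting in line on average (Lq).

Traffic intensity: ρ = λ/(cμ) = 15.3/(5×3.7) = 0.8270
Since ρ = 0.8270 < 1, system is stable.
Offered load a = λ/μ = cρ = 15.3/3.7 = 4.1351
P₀ = [ Σₙ₌₀^4 aⁿ/n! + a^5/(5!(1-ρ)) ]⁻¹
Σ = a^0/0! + a^1/1! + a^2/2! + a^3/3! + a^4/4! = 1.0000 + 4.1351 + 8.5497 + 11.7847 + 12.1828 = 37.6523
a^5/(5!(1-ρ)) = 1209.0619/(120 × 0.172973) = 58.2491
P₀ = 1/(37.6523 + 58.2491) = 0.01043
Lq = P₀·a^5·ρ / (5!(1-ρ)²) = 0.0104274 × 1209.0619 × 0.827027 / (120 × 0.0299196) = 2.9041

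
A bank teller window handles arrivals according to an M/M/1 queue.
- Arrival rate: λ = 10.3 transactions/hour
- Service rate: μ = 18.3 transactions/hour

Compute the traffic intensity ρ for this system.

Server utilization: ρ = λ/μ
ρ = 10.3/18.3 = 0.5628
The server is busy 56.28% of the time.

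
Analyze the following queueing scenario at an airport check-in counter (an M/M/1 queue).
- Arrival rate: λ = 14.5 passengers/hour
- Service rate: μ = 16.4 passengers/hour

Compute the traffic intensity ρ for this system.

Server utilization: ρ = λ/μ
ρ = 14.5/16.4 = 0.8841
The server is busy 88.41% of the time.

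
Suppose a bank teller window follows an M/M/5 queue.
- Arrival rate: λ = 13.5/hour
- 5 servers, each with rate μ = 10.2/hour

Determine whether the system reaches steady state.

Stability requires ρ = λ/(cμ) < 1
ρ = 13.5/(5 × 10.2) = 13.5/51.00 = 0.2647
Since 0.2647 < 1, the system is STABLE.
The servers are busy 26.47% of the time.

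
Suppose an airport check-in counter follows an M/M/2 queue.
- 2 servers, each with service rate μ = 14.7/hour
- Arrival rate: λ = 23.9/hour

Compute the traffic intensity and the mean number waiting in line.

Traffic intensity: ρ = λ/(cμ) = 23.9/(2×14.7) = 0.8129
Since ρ = 0.8129 < 1, system is stable.
Offered load a = λ/μ = cρ = 23.9/14.7 = 1.6259
P₀ = [ Σₙ₌₀^1 aⁿ/n! + a^2/(2!(1-ρ)) ]⁻¹
Σ = a^0/0! + a^1/1! = 1.0000 + 1.6259 = 2.6259
a^2/(2!(1-ρ)) = 2.64339/(2 × 0.187075) = 7.0651
P₀ = 1/(2.6259 + 7.0651) = 0.1032
Lq = P₀·a^2·ρ / (2!(1-ρ)²) = 0.1032 × 2.6434 × 0.8129 / (2 × 0.03500) = 3.1680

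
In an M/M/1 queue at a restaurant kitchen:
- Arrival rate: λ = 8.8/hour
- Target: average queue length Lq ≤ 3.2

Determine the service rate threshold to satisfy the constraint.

For M/M/1: Lq = λ²/(μ(μ-λ))
Need Lq ≤ 3.2, i.e. μ(μ-λ) ≥ λ²/3.2
μ² - 8.8μ - 77.44/3.2 ≥ 0  →  μ² - 8.8μ - 24.2000 ≥ 0
Quadratic formula (positive root): μ = [λ + √(λ² + 4×24.2000)]/2
Discriminant: 77.44 + 4×24.2000 = 174.2400, √174.2400 = 13.2000
μ ≥ (8.8 + 13.2000)/2 = 11.0000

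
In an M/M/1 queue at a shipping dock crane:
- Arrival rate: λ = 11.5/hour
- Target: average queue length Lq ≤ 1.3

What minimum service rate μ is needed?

For M/M/1: Lq = λ²/(μ(μ-λ))
Need Lq ≤ 1.3, i.e. μ(μ-λ) ≥ λ²/1.3
μ² - 11.5μ - 132.25/1.3 ≥ 0  →  μ² - 11.5μ - 101.73077 ≥ 0
Quadratic formula (positive root): μ = [λ + √(λ² + 4×101.73077)]/2
Discriminant: 132.25 + 4×101.73077 = 539.1731, √539.1731 = 23.2201
μ ≥ (11.5 + 23.2201)/2 = 17.3601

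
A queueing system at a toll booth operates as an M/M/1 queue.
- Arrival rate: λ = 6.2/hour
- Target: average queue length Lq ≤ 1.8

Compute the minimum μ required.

For M/M/1: Lq = λ²/(μ(μ-λ))
Need Lq ≤ 1.8, i.e. μ(μ-λ) ≥ λ²/1.8
μ² - 6.2μ - 38.44/1.8 ≥ 0  →  μ² - 6.2μ - 21.35556 ≥ 0
Quadratic formula (positive root): μ = [λ + √(λ² + 4×21.35556)]/2
Discriminant: 38.44 + 4×21.35556 = 123.8622, √123.8622 = 11.12934
μ ≥ (6.2 + 11.12934)/2 = 8.6647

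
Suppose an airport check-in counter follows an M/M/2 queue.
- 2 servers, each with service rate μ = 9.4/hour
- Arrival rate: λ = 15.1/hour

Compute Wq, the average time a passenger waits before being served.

Traffic intensity: ρ = λ/(cμ) = 15.1/(2×9.4) = 0.8032
Since ρ = 0.8032 < 1, system is stable.
Offered load a = λ/μ = cρ = 15.1/9.4 = 1.6064
P₀ = [ Σₙ₌₀^1 aⁿ/n! + a^2/(2!(1-ρ)) ]⁻¹
Σ = a^0/0! + a^1/1! = 1.0000 + 1.6064 = 2.6064
a^2/(2!(1-ρ)) = 2.5805/(2 × 0.19681) = 6.5558
P₀ = 1/(2.6064 + 6.5558) = 0.1091
Lq = P₀·a^2·ρ / (2!(1-ρ)²) = 0.109145 × 2.58047 × 0.803191 / (2 × 0.0387336) = 2.9201
Wq = Lq/λ = 2.9201/15.1 = 0.1934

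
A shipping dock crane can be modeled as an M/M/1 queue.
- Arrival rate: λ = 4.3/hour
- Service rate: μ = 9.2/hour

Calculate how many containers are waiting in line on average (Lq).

ρ = λ/μ = 4.3/9.2 = 0.4674
For M/M/1: Lq = λ²/(μ(μ-λ))
Lq = 18.49/(9.2 × 4.90)
Lq = 0.4102 containers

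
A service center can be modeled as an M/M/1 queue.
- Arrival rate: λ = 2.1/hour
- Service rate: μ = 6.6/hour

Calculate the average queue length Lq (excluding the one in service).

ρ = λ/μ = 2.1/6.6 = 0.3182
For M/M/1: Lq = λ²/(μ(μ-λ))
Lq = 4.41/(6.6 × 4.50)
Lq = 0.1485 customers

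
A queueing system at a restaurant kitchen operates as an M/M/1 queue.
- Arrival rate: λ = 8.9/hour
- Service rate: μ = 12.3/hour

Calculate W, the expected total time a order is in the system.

First, compute utilization: ρ = λ/μ = 8.9/12.3 = 0.7236
For M/M/1: W = 1/(μ-λ)
W = 1/(12.3-8.9) = 1/3.40
W = 0.2941 hours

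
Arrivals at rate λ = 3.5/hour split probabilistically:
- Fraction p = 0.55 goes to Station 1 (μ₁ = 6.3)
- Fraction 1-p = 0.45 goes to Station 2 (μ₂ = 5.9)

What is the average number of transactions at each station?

Effective rates: λ₁ = 3.5×0.55 = 1.925, λ₂ = 3.5×0.45 = 1.575
Station 1: ρ₁ = 1.925/6.3 = 0.30556, L₁ = ρ₁/(1-ρ₁) = 0.30556/(1-0.30556) = 0.4400
Station 2: ρ₂ = 1.575/5.9 = 0.26695, L₂ = ρ₂/(1-ρ₂) = 0.26695/(1-0.26695) = 0.3642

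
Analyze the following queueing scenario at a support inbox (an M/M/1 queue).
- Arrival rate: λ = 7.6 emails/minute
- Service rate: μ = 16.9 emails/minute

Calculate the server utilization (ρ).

Server utilization: ρ = λ/μ
ρ = 7.6/16.9 = 0.4497
The server is busy 44.97% of the time.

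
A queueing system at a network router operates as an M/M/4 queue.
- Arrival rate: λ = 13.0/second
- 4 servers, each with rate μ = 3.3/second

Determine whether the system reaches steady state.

Stability requires ρ = λ/(cμ) < 1
ρ = 13.0/(4 × 3.3) = 13.0/13.20 = 0.9848
Since 0.9848 < 1, the system is STABLE.
The servers are busy 98.48% of the time.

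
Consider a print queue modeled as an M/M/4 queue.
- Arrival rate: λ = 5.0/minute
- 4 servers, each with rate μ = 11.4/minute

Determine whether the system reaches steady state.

Stability requires ρ = λ/(cμ) < 1
ρ = 5.0/(4 × 11.4) = 5.0/45.60 = 0.1096
Since 0.1096 < 1, the system is STABLE.
The servers are busy 10.96% of the time.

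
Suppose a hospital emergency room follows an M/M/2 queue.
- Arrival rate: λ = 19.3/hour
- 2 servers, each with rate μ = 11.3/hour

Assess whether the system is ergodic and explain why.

Stability requires ρ = λ/(cμ) < 1
ρ = 19.3/(2 × 11.3) = 19.3/22.60 = 0.8540
Since 0.8540 < 1, the system is STABLE.
The servers are busy 85.40% of the time.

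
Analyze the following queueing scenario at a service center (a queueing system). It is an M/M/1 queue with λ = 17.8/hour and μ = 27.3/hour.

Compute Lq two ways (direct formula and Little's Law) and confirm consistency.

Method 1 (direct): Lq = λ²/(μ(μ-λ)) = 316.84/(27.3 × 9.50) = 1.2217

Method 2 (Little's Law):
W = 1/(μ-λ) = 1/9.50 = 0.105263
Wq = W - 1/μ = 0.105263 - 0.0366300 = 0.068633
Lq = λWq = 17.8 × 0.068633 = 1.2217 ✔ (matches Method 1)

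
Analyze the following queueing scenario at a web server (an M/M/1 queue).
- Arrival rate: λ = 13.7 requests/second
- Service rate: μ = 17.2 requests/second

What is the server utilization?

Server utilization: ρ = λ/μ
ρ = 13.7/17.2 = 0.7965
The server is busy 79.65% of the time.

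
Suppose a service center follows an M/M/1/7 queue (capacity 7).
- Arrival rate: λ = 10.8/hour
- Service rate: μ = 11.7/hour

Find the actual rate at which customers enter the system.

ρ = λ/μ = 10.8/11.7 = 0.92308
P₀ = (1-ρ)/(1-ρ^(K+1)) = (1-0.92308)/(1-0.92308^8) = 0.07692/0.4729 = 0.1627
P_K = P₀×ρ^K = 0.16267 × 0.92308^7 = 0.16267 × 0.57105 = 0.09289
λ_eff = λ(1-P_K) = 10.8 × (1 - 0.09289) = 10.8 × 0.90711 = 9.7968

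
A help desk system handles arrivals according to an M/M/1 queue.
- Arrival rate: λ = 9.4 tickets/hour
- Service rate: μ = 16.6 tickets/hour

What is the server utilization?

Server utilization: ρ = λ/μ
ρ = 9.4/16.6 = 0.5663
The server is busy 56.63% of the time.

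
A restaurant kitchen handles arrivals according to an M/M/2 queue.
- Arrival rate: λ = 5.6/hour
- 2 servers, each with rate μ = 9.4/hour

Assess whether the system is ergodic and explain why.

Stability requires ρ = λ/(cμ) < 1
ρ = 5.6/(2 × 9.4) = 5.6/18.80 = 0.2979
Since 0.2979 < 1, the system is STABLE.
The servers are busy 29.79% of the time.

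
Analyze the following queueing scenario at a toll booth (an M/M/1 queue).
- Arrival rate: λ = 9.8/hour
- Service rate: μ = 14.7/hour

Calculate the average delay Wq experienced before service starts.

First, compute utilization: ρ = λ/μ = 9.8/14.7 = 0.6667
For M/M/1: Wq = λ/(μ(μ-λ))
Wq = 9.8/(14.7 × (14.7-9.8))
Wq = 9.8/(14.7 × 4.90)
Wq = 0.1361 hours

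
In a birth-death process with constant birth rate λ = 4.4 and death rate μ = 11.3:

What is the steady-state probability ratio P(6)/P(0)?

For constant rates: P(n)/P(0) = (λ/μ)^n
P(6)/P(0) = (4.4/11.3)^6 = 0.38938^6 = 0.003485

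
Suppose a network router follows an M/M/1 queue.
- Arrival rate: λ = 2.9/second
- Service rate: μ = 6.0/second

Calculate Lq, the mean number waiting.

ρ = λ/μ = 2.9/6.0 = 0.4833
For M/M/1: Lq = λ²/(μ(μ-λ))
Lq = 8.41/(6.0 × 3.10)
Lq = 0.4522 packets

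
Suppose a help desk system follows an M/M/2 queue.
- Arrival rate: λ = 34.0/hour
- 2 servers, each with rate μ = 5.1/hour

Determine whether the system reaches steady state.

Stability requires ρ = λ/(cμ) < 1
ρ = 34.0/(2 × 5.1) = 34.0/10.20 = 3.3333
Since 3.3333 ≥ 1, the system is UNSTABLE.
Need c > λ/μ = 34.0/5.1 = 6.67.
Minimum servers needed: c = 7.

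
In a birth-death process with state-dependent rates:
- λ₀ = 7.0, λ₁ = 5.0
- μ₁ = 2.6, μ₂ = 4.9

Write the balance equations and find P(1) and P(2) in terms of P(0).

Balance equations:
State 0: λ₀P₀ = μ₁P₁ → P₁ = (λ₀/μ₁)P₀ = (7.0/2.6)P₀ = 2.6923P₀
State 1: P₂ = (λ₀λ₁)/(μ₁μ₂)P₀ = (7.0×5.0)/(2.6×4.9)P₀ = 2.7473P₀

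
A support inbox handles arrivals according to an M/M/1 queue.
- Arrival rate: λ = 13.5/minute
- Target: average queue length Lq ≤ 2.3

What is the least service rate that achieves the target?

For M/M/1: Lq = λ²/(μ(μ-λ))
Need Lq ≤ 2.3, i.e. μ(μ-λ) ≥ λ²/2.3
μ² - 13.5μ - 182.25/2.3 ≥ 0  →  μ² - 13.5μ - 79.23913 ≥ 0
Quadratic formula (positive root): μ = [λ + √(λ² + 4×79.23913)]/2
Discriminant: 182.25 + 4×79.23913 = 499.2065, √499.2065 = 22.3429
μ ≥ (13.5 + 22.3429)/2 = 17.9215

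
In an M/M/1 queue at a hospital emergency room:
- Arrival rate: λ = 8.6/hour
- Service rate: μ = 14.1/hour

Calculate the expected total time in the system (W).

First, compute utilization: ρ = λ/μ = 8.6/14.1 = 0.6099
For M/M/1: W = 1/(μ-λ)
W = 1/(14.1-8.6) = 1/5.50
W = 0.1818 hours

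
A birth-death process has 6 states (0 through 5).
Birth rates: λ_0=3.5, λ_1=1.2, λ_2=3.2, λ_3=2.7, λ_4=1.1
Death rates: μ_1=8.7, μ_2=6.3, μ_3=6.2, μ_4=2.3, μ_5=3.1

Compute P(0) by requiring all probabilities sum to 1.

Ratios P(n)/P(0) = (λ₀···λₙ₋₁)/(μ₁···μₙ):
P(1)/P(0) = (3.5)/(8.7) = 0.4023
P(2)/P(0) = (3.5×1.2)/(8.7×6.3) = 0.07663
P(3)/P(0) = (3.5×1.2×3.2)/(8.7×6.3×6.2) = 0.03955
P(4)/P(0) = (3.5×1.2×3.2×2.7)/(8.7×6.3×6.2×2.3) = 0.04643
P(5)/P(0) = (3.5×1.2×3.2×2.7×1.1)/(8.7×6.3×6.2×2.3×3.1) = 0.01647

Normalization: ∑ P(n) = 1
P(0) × (1.0000 + 0.4023 + 0.07663 + 0.03955 + 0.04643 + 0.01647) = 1
P(0) × 1.5814 = 1
P(0) = 1/1.5814 = 0.6324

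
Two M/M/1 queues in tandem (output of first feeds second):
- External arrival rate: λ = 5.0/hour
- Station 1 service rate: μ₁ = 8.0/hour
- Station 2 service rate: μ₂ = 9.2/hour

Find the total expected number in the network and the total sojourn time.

By Jackson's theorem, each station behaves as independent M/M/1.
Station 1: ρ₁ = 5.0/8.0 = 0.6250, L₁ = ρ₁/(1-ρ₁) = λ/(μ₁-λ) = 5.0/3.00 = 1.66667
Station 2: ρ₂ = 5.0/9.2 = 0.5435, L₂ = ρ₂/(1-ρ₂) = λ/(μ₂-λ) = 5.0/4.20 = 1.19048
Total: L = L₁ + L₂ = 1.66667 + 1.19048 = 2.8571
W = L/λ = 2.8571/5.0 = 0.5714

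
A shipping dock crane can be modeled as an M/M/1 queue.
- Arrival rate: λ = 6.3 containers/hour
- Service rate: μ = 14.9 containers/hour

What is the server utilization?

Server utilization: ρ = λ/μ
ρ = 6.3/14.9 = 0.4228
The server is busy 42.28% of the time.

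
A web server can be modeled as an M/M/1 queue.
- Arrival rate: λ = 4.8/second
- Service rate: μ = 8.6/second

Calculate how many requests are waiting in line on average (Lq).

ρ = λ/μ = 4.8/8.6 = 0.5581
For M/M/1: Lq = λ²/(μ(μ-λ))
Lq = 23.04/(8.6 × 3.80)
Lq = 0.7050 requests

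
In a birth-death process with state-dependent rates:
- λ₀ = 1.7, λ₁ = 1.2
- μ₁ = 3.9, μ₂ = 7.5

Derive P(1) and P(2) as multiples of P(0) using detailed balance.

Balance equations:
State 0: λ₀P₀ = μ₁P₁ → P₁ = (λ₀/μ₁)P₀ = (1.7/3.9)P₀ = 0.4359P₀
State 1: P₂ = (λ₀λ₁)/(μ₁μ₂)P₀ = (1.7×1.2)/(3.9×7.5)P₀ = 0.06974P₀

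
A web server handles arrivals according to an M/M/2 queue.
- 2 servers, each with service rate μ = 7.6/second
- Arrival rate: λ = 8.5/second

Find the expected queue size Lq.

Traffic intensity: ρ = λ/(cμ) = 8.5/(2×7.6) = 0.5592
Since ρ = 0.5592 < 1, system is stable.
Offered load a = λ/μ = cρ = 8.5/7.6 = 1.1184
P₀ = [ Σₙ₌₀^1 aⁿ/n! + a^2/(2!(1-ρ)) ]⁻¹
Σ = a^0/0! + a^1/1! = 1.0000 + 1.1184 = 2.1184
a^2/(2!(1-ρ)) = 1.2509/(2 × 0.4408) = 1.4189
P₀ = 1/(2.1184 + 1.4189) = 0.2827
Lq = P₀·a^2·ρ / (2!(1-ρ)²) = 0.2827 × 1.2509 × 0.5592 / (2 × 0.1943) = 0.5089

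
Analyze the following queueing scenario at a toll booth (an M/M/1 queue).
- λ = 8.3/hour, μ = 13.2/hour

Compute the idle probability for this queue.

ρ = λ/μ = 8.3/13.2 = 0.6288
P(0) = 1 - ρ = 1 - 0.6288 = 0.3712
The server is idle 37.12% of the time.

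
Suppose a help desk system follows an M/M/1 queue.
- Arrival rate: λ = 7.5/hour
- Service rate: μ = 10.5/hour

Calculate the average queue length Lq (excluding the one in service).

ρ = λ/μ = 7.5/10.5 = 0.7143
For M/M/1: Lq = λ²/(μ(μ-λ))
Lq = 56.25/(10.5 × 3.00)
Lq = 1.7857 tickets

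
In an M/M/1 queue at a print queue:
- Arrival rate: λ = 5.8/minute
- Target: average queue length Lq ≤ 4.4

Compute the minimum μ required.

For M/M/1: Lq = λ²/(μ(μ-λ))
Need Lq ≤ 4.4, i.e. μ(μ-λ) ≥ λ²/4.4
μ² - 5.8μ - 33.64/4.4 ≥ 0  →  μ² - 5.8μ - 7.64545 ≥ 0
Quadratic formula (positive root): μ = [λ + √(λ² + 4×7.64545)]/2
Discriminant: 33.64 + 4×7.64545 = 64.2218, √64.2218 = 8.01385
μ ≥ (5.8 + 8.01385)/2 = 6.9069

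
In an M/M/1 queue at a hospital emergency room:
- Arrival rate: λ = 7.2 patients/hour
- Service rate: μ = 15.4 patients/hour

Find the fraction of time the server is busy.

Server utilization: ρ = λ/μ
ρ = 7.2/15.4 = 0.4675
The server is busy 46.75% of the time.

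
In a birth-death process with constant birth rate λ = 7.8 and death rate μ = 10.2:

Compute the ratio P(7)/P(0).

For constant rates: P(n)/P(0) = (λ/μ)^n
P(7)/P(0) = (7.8/10.2)^7 = 0.7647^7 = 0.1529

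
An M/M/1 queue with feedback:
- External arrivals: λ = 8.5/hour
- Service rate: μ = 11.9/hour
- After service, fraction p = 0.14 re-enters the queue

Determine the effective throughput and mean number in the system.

Effective arrival rate: λ_eff = λ/(1-p) = 8.5/(1-0.14) = 8.5/0.86 = 9.88372
ρ = λ_eff/μ = 9.88372/11.9 = 0.830565
L = ρ/(1-ρ) = 0.830565/(1-0.830565) = 4.9020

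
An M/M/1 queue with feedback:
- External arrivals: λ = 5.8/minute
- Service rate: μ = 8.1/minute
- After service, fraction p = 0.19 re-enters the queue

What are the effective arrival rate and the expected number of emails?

Effective arrival rate: λ_eff = λ/(1-p) = 5.8/(1-0.19) = 5.8/0.81 = 7.1605
ρ = λ_eff/μ = 7.1605/8.1 = 0.884012
L = ρ/(1-ρ) = 0.884012/(1-0.884012) = 7.6216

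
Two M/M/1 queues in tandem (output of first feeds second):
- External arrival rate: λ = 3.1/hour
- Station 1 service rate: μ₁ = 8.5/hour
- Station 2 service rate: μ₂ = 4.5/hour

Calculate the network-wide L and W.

By Jackson's theorem, each station behaves as independent M/M/1.
Station 1: ρ₁ = 3.1/8.5 = 0.3647, L₁ = ρ₁/(1-ρ₁) = λ/(μ₁-λ) = 3.1/5.40 = 0.5741
Station 2: ρ₂ = 3.1/4.5 = 0.6889, L₂ = ρ₂/(1-ρ₂) = λ/(μ₂-λ) = 3.1/1.40 = 2.2143
Total: L = L₁ + L₂ = 0.5741 + 2.2143 = 2.7884
W = L/λ = 2.7884/3.1 = 0.8995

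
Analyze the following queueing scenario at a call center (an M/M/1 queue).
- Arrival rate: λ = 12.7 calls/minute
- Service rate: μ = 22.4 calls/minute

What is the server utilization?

Server utilization: ρ = λ/μ
ρ = 12.7/22.4 = 0.5670
The server is busy 56.70% of the time.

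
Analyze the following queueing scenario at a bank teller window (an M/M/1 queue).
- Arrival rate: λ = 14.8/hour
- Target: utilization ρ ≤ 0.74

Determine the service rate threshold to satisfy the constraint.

ρ = λ/μ, so μ = λ/ρ
μ ≥ 14.8/0.74 = 20.0000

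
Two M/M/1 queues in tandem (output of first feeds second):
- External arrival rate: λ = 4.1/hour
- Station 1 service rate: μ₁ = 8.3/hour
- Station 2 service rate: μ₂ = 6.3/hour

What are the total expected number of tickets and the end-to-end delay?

By Jackson's theorem, each station behaves as independent M/M/1.
Station 1: ρ₁ = 4.1/8.3 = 0.4940, L₁ = ρ₁/(1-ρ₁) = λ/(μ₁-λ) = 4.1/4.20 = 0.9762
Station 2: ρ₂ = 4.1/6.3 = 0.6508, L₂ = ρ₂/(1-ρ₂) = λ/(μ₂-λ) = 4.1/2.20 = 1.8636
Total: L = L₁ + L₂ = 0.9762 + 1.8636 = 2.8398
W = L/λ = 2.8398/4.1 = 0.6926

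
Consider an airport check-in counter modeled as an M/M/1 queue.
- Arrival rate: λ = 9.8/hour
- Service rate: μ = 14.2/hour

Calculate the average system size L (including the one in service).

ρ = λ/μ = 9.8/14.2 = 0.6901
For M/M/1: L = λ/(μ-λ)
L = 9.8/(14.2-9.8) = 9.8/4.40
L = 2.2273 passengers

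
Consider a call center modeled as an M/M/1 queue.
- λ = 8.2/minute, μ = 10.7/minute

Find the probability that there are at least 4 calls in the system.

ρ = λ/μ = 8.2/10.7 = 0.76636
P(N ≥ n) = ρⁿ
P(N ≥ 4) = 0.76636^4
P(N ≥ 4) = 0.3449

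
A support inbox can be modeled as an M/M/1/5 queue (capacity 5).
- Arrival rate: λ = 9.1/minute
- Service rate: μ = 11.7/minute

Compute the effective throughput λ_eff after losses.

ρ = λ/μ = 9.1/11.7 = 0.77778
P₀ = (1-ρ)/(1-ρ^(K+1)) = (1-0.77778)/(1-0.77778^6) = 0.2222/0.7786 = 0.2854
P_K = P₀×ρ^K = 0.28540 × 0.77778^5 = 0.28540 × 0.28463 = 0.08123
λ_eff = λ(1-P_K) = 9.1 × (1 - 0.08123) = 9.1 × 0.91877 = 8.3608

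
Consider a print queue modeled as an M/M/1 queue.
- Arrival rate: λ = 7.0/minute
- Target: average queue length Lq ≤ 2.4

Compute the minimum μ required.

For M/M/1: Lq = λ²/(μ(μ-λ))
Need Lq ≤ 2.4, i.e. μ(μ-λ) ≥ λ²/2.4
μ² - 7.0μ - 49.00/2.4 ≥ 0  →  μ² - 7.0μ - 20.41667 ≥ 0
Quadratic formula (positive root): μ = [λ + √(λ² + 4×20.41667)]/2
Discriminant: 49.00 + 4×20.41667 = 130.6667, √130.6667 = 11.4310
μ ≥ (7.0 + 11.4310)/2 = 9.2155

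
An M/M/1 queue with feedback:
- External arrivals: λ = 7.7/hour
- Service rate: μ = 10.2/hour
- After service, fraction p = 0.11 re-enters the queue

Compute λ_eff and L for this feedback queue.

Effective arrival rate: λ_eff = λ/(1-p) = 7.7/(1-0.11) = 7.7/0.89 = 8.651685
ρ = λ_eff/μ = 8.651685/10.2 = 0.848204
L = ρ/(1-ρ) = 0.848204/(1-0.848204) = 5.5878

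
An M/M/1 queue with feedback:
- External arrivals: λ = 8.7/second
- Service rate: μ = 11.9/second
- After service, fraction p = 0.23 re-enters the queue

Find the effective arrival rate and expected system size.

Effective arrival rate: λ_eff = λ/(1-p) = 8.7/(1-0.23) = 8.7/0.77 = 11.298701
ρ = λ_eff/μ = 11.298701/11.9 = 0.9494707
L = ρ/(1-ρ) = 0.9494707/(1-0.9494707) = 18.7905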